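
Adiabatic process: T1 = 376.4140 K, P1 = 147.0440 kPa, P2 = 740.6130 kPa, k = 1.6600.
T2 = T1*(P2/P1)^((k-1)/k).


(k-1)/k = 0.3976
(P2/P1)^exp = 1.9018
T2 = 376.4140 * 1.9018 = 715.8656 K

715.8656 K


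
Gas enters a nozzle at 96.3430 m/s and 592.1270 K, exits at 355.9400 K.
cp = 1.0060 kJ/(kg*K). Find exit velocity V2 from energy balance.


dT = 236.1870 K
2*cp*1000*dT = 475208.2440
V1^2 = 9281.9736
V2 = sqrt(484490.2176) = 696.0533 m/s

696.0533 m/s


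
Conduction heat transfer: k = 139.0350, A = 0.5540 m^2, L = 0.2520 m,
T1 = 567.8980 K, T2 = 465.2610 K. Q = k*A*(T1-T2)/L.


dT = 102.6370 K
Q = 139.0350 * 0.5540 * 102.6370 / 0.2520 = 31371.6466 W

31371.6466 W


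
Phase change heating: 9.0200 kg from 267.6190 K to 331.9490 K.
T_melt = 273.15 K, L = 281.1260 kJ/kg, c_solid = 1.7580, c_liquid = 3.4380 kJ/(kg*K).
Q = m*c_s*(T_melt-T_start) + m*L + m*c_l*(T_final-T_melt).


Q1 (sensible, solid) = 9.0200 * 1.7580 * 5.5310 = 87.7060 kJ
Q2 (latent) = 9.0200 * 281.1260 = 2535.7565 kJ
Q3 (sensible, liquid) = 9.0200 * 3.4380 * 58.7990 = 1823.4017 kJ
Q_total = 4446.8641 kJ

4446.8641 kJ


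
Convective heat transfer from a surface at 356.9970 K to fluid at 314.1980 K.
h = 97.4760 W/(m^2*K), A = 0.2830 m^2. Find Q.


dT = 42.7990 K
Q = 97.4760 * 0.2830 * 42.7990 = 1180.6407 W

1180.6407 W


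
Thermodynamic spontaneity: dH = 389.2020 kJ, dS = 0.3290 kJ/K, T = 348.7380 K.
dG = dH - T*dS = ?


T*dS = 348.7380 * 0.3290 = 114.7348 kJ
dG = 389.2020 - 114.7348 = 274.4672 kJ (non-spontaneous)

dG = 274.4672 kJ, non-spontaneous


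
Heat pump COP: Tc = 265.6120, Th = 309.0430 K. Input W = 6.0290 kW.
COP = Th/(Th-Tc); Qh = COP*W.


COP = 309.0430 / 43.4310 = 7.1157
Qh = 7.1157 * 6.0290 = 42.9007 kW

COP = 7.1157, Qh = 42.9007 kW


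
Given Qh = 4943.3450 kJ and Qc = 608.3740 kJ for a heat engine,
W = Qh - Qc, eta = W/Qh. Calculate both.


W = 4943.3450 - 608.3740 = 4334.9710 kJ
eta = 4334.9710 / 4943.3450 = 0.8769 = 87.6931%

W = 4334.9710 kJ, eta = 87.6931%


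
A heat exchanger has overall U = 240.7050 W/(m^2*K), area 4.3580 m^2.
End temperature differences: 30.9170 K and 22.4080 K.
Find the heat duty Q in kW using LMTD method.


LMTD = 26.4346 K
Q = 240.7050 * 4.3580 * 26.4346 = 27729.7442 W = 27.7297 kW

27.7297 kW


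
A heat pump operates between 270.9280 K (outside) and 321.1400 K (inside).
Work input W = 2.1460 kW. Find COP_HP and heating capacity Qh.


COP = 321.1400 / 50.2120 = 6.3957
Qh = 6.3957 * 2.1460 = 13.7251 kW

COP = 6.3957, Qh = 13.7251 kW


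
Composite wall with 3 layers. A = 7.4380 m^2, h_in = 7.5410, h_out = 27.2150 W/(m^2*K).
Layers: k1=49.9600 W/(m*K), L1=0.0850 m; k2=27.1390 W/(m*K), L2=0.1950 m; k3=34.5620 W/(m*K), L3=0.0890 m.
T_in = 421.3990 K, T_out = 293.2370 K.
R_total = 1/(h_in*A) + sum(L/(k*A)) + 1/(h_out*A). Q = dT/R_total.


R_conv_in = 1/(7.5410*7.4380) = 0.0178
R_1 = 0.0850/(49.9600*7.4380) = 0.0002
R_2 = 0.1950/(27.1390*7.4380) = 0.0010
R_3 = 0.0890/(34.5620*7.4380) = 0.0003
R_conv_out = 1/(27.2150*7.4380) = 0.0049
R_total = 0.0243 K/W
Q = 128.1620 / 0.0243 = 5272.0817 W

R_total = 0.0243 K/W, Q = 5272.0817 W


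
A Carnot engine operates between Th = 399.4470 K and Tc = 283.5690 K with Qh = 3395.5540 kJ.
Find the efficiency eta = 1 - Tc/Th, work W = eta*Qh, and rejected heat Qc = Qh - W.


eta = 1 - 283.5690/399.4470 = 0.2901
W = 0.2901 * 3395.5540 = 985.0368 kJ
Qc = 3395.5540 - 985.0368 = 2410.5172 kJ

eta = 29.0096%, W = 985.0368 kJ, Qc = 2410.5172 kJ


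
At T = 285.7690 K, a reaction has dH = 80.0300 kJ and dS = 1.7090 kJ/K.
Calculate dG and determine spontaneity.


T*dS = 285.7690 * 1.7090 = 488.3792 kJ
dG = 80.0300 - 488.3792 = -408.3492 kJ (spontaneous)

dG = -408.3492 kJ, spontaneous


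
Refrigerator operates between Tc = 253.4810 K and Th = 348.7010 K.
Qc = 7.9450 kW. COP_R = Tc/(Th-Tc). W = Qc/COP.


COP = 253.4810 / 95.2200 = 2.6621
W = 7.9450 / 2.6621 = 2.9845 kW

COP = 2.6621, W = 2.9845 kW


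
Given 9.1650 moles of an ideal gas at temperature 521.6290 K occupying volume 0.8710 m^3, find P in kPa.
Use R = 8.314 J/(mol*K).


P = nRT/V = 9.1650 * 8.314 * 521.6290 / 0.8710
= 39746.9874 / 0.8710 = 45633.7399 Pa = 45.6337 kPa

45.6337 kPa


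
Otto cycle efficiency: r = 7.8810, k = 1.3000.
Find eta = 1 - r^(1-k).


r^(k-1) = 1.8577
eta = 1 - 1/1.8577 = 0.4617 = 46.1698%

46.1698%


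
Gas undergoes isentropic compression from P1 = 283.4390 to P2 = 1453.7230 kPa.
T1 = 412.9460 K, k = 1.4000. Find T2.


(k-1)/k = 0.2857
(P2/P1)^exp = 1.5954
T2 = 412.9460 * 1.5954 = 658.8047 K

658.8047 K


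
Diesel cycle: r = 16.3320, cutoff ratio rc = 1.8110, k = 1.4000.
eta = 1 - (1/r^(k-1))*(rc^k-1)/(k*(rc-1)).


r^(k-1) = 3.0564
rc^k = 2.2966
eta = 0.6264 = 62.6370%

62.6370%


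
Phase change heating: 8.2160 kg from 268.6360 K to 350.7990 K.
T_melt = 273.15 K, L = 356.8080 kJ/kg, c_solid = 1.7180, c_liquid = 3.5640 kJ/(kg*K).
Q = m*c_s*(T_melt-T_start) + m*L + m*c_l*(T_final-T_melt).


Q1 (sensible, solid) = 8.2160 * 1.7180 * 4.5140 = 63.7155 kJ
Q2 (latent) = 8.2160 * 356.8080 = 2931.5345 kJ
Q3 (sensible, liquid) = 8.2160 * 3.5640 * 77.6490 = 2273.7044 kJ
Q_total = 5268.9544 kJ

5268.9544 kJ


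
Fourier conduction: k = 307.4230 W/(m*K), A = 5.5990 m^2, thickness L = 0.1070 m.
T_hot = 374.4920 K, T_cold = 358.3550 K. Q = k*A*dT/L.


dT = 16.1370 K
Q = 307.4230 * 5.5990 * 16.1370 / 0.1070 = 259588.7368 W

259588.7368 W


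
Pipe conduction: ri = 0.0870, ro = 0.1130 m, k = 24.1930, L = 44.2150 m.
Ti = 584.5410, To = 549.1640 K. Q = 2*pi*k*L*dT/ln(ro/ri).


dT = 35.3770 K
ln(ro/ri) = 0.2615
Q = 2*pi*24.1930*44.2150*35.3770 / 0.2615 = 909331.5229 W

909331.5229 W


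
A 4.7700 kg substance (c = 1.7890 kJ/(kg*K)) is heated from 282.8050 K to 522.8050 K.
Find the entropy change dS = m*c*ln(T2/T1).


T2/T1 = 1.8486
ln(T2/T1) = 0.6145
dS = 4.7700 * 1.7890 * 0.6145 = 5.2434 kJ/K

5.2434 kJ/K


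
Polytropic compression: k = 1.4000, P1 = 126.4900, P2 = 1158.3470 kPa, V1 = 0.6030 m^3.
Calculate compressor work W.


(k-1)/k = 0.2857
(P2/P1)^exp = 1.8828
W = 3.5000 * 126.4900 * 0.6030 * (1.8828 - 1) = 235.6591 kJ

235.6591 kJ


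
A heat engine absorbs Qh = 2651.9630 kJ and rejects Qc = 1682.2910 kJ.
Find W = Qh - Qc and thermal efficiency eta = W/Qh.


W = 2651.9630 - 1682.2910 = 969.6720 kJ
eta = 969.6720 / 2651.9630 = 0.3656 = 36.5643%

W = 969.6720 kJ, eta = 36.5643%


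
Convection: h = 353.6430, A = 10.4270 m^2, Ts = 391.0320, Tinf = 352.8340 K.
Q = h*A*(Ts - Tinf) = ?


dT = 38.1980 K
Q = 353.6430 * 10.4270 * 38.1980 = 140852.6636 W

140852.6636 W


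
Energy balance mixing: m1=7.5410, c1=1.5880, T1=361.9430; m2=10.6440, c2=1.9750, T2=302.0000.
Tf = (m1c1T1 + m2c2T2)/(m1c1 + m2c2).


num = 10682.9203
den = 32.9970
Tf = 323.7542 K

323.7542 K


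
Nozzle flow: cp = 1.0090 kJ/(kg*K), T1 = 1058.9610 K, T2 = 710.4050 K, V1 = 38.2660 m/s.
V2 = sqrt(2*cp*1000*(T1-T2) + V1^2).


dT = 348.5560 K
2*cp*1000*dT = 703386.0080
V1^2 = 1464.2868
V2 = sqrt(704850.2948) = 839.5536 m/s

839.5536 m/s


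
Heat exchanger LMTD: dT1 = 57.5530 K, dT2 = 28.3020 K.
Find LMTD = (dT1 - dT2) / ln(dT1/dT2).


dT1/dT2 = 2.0335
ln(dT1/dT2) = 0.7098
LMTD = 29.2510 / 0.7098 = 41.2117 K

41.2117 K


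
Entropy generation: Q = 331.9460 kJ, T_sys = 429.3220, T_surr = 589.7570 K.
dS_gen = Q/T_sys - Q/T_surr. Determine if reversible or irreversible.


dS_sys = 331.9460/429.3220 = 0.7732 kJ/K
dS_surr = -331.9460/589.7570 = -0.5629 kJ/K
dS_gen = 0.7732 - 0.5629 = 0.2103 kJ/K (irreversible)

dS_gen = 0.2103 kJ/K, irreversible


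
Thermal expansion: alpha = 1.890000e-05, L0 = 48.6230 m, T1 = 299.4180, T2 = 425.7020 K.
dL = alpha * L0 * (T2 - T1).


dT = 126.2840 K
dL = 1.890000e-05 * 48.6230 * 126.2840 = 0.116052 m
L_final = 48.739052 m

dL = 0.116052 m


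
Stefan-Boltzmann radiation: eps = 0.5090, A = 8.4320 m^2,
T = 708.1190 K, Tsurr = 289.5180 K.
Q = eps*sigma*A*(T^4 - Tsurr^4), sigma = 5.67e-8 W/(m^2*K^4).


T^4 = 2.5143e+11
Tsurr^4 = 7.0259e+09
Q = 0.5090 * 5.67e-8 * 8.4320 * 2.4441e+11 = 59476.8608 W

59476.8608 W


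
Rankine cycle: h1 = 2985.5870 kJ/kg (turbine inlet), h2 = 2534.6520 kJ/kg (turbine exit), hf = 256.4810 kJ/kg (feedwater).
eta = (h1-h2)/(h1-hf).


W = 450.9350 kJ/kg
Q_in = 2729.1060 kJ/kg
eta = 0.1652 = 16.5232%

eta = 16.5232%


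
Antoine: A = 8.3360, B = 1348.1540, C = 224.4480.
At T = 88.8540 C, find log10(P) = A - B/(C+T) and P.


C+T = 313.3020
B/(C+T) = 4.3030
log10(P) = 8.3360 - 4.3030 = 4.0330
P = 10^4.0330 = 10788.2387 mmHg

10788.2387 mmHg


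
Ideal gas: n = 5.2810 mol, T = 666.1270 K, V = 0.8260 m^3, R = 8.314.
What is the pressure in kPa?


P = nRT/V = 5.2810 * 8.314 * 666.1270 / 0.8260
= 29247.1279 / 0.8260 = 35408.1452 Pa = 35.4081 kPa

35.4081 kPa


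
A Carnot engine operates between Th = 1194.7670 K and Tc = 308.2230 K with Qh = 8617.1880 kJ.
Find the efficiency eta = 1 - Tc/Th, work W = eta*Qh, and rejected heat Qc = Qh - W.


eta = 1 - 308.2230/1194.7670 = 0.7420
W = 0.7420 * 8617.1880 = 6394.1474 kJ
Qc = 8617.1880 - 6394.1474 = 2223.0406 kJ

eta = 74.2023%, W = 6394.1474 kJ, Qc = 2223.0406 kJ


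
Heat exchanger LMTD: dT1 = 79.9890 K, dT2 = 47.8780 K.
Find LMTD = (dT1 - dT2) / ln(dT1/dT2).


dT1/dT2 = 1.6707
ln(dT1/dT2) = 0.5132
LMTD = 32.1110 / 0.5132 = 62.5661 K

62.5661 K


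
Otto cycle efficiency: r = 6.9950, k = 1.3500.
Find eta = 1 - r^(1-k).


r^(k-1) = 1.9755
eta = 1 - 1/1.9755 = 0.4938 = 49.3797%

49.3797%


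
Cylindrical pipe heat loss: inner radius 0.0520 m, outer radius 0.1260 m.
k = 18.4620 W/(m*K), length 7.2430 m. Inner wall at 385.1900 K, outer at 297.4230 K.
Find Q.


dT = 87.7670 K
ln(ro/ri) = 0.8850
Q = 2*pi*18.4620*7.2430*87.7670 / 0.8850 = 83319.4402 W

83319.4402 W


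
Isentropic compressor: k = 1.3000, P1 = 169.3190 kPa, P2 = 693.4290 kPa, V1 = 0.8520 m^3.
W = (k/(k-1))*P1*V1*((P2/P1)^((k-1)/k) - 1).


(k-1)/k = 0.2308
(P2/P1)^exp = 1.3845
W = 4.3333 * 169.3190 * 0.8520 * (1.3845 - 1) = 240.3732 kJ

240.3732 kJ


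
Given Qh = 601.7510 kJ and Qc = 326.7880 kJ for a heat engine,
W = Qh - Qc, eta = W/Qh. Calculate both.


W = 601.7510 - 326.7880 = 274.9630 kJ
eta = 274.9630 / 601.7510 = 0.4569 = 45.6938%

W = 274.9630 kJ, eta = 45.6938%


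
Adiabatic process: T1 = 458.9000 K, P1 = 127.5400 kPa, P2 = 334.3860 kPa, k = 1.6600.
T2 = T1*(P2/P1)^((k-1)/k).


(k-1)/k = 0.3976
(P2/P1)^exp = 1.4670
T2 = 458.9000 * 1.4670 = 673.2092 K

673.2092 K


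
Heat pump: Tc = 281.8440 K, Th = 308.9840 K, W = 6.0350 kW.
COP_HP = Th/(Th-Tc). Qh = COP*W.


COP = 308.9840 / 27.1400 = 11.3848
Qh = 11.3848 * 6.0350 = 68.7074 kW

COP = 11.3848, Qh = 68.7074 kW


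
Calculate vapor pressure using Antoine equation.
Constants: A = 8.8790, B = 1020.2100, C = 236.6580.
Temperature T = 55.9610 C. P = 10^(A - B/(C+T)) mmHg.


C+T = 292.6190
B/(C+T) = 3.4865
log10(P) = 8.8790 - 3.4865 = 5.3925
P = 10^5.3925 = 246899.9460 mmHg

246899.9460 mmHg


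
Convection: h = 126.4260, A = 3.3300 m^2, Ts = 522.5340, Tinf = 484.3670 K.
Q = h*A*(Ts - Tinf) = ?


dT = 38.1670 K
Q = 126.4260 * 3.3300 * 38.1670 = 16068.2528 W

16068.2528 W


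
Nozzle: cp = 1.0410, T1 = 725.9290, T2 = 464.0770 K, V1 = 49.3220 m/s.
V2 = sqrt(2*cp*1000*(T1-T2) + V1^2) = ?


dT = 261.8520 K
2*cp*1000*dT = 545175.8640
V1^2 = 2432.6597
V2 = sqrt(547608.5237) = 740.0058 m/s

740.0058 m/s


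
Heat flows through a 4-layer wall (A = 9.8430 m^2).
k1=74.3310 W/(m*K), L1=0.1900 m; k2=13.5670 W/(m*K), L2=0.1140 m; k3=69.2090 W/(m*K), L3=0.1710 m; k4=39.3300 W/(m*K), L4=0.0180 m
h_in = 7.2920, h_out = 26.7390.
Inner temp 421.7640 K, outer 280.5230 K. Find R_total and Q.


R_conv_in = 1/(7.2920*9.8430) = 0.0139
R_1 = 0.1900/(74.3310*9.8430) = 0.0003
R_2 = 0.1140/(13.5670*9.8430) = 0.0009
R_3 = 0.1710/(69.2090*9.8430) = 0.0003
R_4 = 0.0180/(39.3300*9.8430) = 4.6497e-05
R_conv_out = 1/(26.7390*9.8430) = 0.0038
R_total = 0.0191 K/W
Q = 141.2410 / 0.0191 = 7378.2878 W

R_total = 0.0191 K/W, Q = 7378.2878 W


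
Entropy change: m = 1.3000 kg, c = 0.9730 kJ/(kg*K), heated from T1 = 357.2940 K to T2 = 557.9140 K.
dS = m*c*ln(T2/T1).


T2/T1 = 1.5615
ln(T2/T1) = 0.4456
dS = 1.3000 * 0.9730 * 0.4456 = 0.5637 kJ/K

0.5637 kJ/K


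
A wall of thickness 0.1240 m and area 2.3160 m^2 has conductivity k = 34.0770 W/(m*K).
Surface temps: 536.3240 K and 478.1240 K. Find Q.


dT = 58.2000 K
Q = 34.0770 * 2.3160 * 58.2000 / 0.1240 = 37042.5784 W

37042.5784 W


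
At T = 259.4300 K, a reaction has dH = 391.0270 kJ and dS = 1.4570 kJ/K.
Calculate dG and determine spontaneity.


T*dS = 259.4300 * 1.4570 = 377.9895 kJ
dG = 391.0270 - 377.9895 = 13.0375 kJ (non-spontaneous)

dG = 13.0375 kJ, non-spontaneous


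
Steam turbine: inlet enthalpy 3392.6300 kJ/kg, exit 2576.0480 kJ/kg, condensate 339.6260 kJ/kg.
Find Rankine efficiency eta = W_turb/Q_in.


W = 816.5820 kJ/kg
Q_in = 3053.0040 kJ/kg
eta = 0.2675 = 26.7468%

eta = 26.7468%


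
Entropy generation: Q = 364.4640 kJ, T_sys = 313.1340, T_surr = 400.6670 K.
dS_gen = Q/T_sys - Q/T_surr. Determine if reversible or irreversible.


dS_sys = 364.4640/313.1340 = 1.1639 kJ/K
dS_surr = -364.4640/400.6670 = -0.9096 kJ/K
dS_gen = 1.1639 - 0.9096 = 0.2543 kJ/K (irreversible)

dS_gen = 0.2543 kJ/K, irreversible


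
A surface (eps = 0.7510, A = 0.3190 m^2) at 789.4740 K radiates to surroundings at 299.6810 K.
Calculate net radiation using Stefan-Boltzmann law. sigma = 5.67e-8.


T^4 = 3.8846e+11
Tsurr^4 = 8.0656e+09
Q = 0.7510 * 5.67e-8 * 0.3190 * 3.8040e+11 = 5167.1720 W

5167.1720 W


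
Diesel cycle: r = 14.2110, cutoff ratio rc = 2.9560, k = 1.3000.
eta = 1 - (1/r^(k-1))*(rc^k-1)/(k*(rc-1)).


r^(k-1) = 2.2171
rc^k = 4.0918
eta = 0.4516 = 45.1580%

45.1580%


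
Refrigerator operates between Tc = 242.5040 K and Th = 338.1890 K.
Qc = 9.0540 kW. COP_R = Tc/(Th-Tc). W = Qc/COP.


COP = 242.5040 / 95.6850 = 2.5344
W = 9.0540 / 2.5344 = 3.5724 kW

COP = 2.5344, W = 3.5724 kW


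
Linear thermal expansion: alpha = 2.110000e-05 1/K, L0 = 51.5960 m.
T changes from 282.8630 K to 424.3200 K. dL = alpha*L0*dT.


dT = 141.4570 K
dL = 2.110000e-05 * 51.5960 * 141.4570 = 0.154001 m
L_final = 51.750001 m

dL = 0.154001 m


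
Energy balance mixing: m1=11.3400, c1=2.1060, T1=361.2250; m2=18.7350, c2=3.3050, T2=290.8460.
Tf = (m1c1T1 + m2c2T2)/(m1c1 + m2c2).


num = 26635.7343
den = 85.8012
Tf = 310.4354 K

310.4354 K


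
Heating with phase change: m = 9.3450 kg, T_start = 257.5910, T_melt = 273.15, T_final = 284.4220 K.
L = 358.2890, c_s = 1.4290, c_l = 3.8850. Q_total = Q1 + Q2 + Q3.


Q1 (sensible, solid) = 9.3450 * 1.4290 * 15.5590 = 207.7750 kJ
Q2 (latent) = 9.3450 * 358.2890 = 3348.2107 kJ
Q3 (sensible, liquid) = 9.3450 * 3.8850 * 11.2720 = 409.2336 kJ
Q_total = 3965.2193 kJ

3965.2193 kJ


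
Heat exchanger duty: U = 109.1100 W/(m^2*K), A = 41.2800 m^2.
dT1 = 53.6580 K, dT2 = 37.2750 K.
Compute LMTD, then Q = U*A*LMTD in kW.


LMTD = 44.9702 K
Q = 109.1100 * 41.2800 * 44.9702 = 202548.6304 W = 202.5486 kW

202.5486 kW


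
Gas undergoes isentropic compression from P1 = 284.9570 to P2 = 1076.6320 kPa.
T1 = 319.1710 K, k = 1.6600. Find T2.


(k-1)/k = 0.3976
(P2/P1)^exp = 1.6964
T2 = 319.1710 * 1.6964 = 541.4365 K

541.4365 K


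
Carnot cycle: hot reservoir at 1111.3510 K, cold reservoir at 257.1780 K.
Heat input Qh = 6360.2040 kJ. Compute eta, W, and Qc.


eta = 1 - 257.1780/1111.3510 = 0.7686
W = 0.7686 * 6360.2040 = 4888.3877 kJ
Qc = 6360.2040 - 4888.3877 = 1471.8163 kJ

eta = 76.8590%, W = 4888.3877 kJ, Qc = 1471.8163 kJ


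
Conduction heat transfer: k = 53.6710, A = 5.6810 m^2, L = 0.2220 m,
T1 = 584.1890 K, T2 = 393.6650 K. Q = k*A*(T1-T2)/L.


dT = 190.5240 K
Q = 53.6710 * 5.6810 * 190.5240 / 0.2220 = 261674.3734 W

261674.3734 W


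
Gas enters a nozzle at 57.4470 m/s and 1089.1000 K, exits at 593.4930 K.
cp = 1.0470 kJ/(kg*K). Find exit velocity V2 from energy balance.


dT = 495.6070 K
2*cp*1000*dT = 1037801.0580
V1^2 = 3300.1578
V2 = sqrt(1041101.2158) = 1020.3437 m/s

1020.3437 m/s


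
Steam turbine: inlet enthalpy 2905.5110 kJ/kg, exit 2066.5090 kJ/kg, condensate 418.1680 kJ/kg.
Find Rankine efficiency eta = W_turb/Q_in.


W = 839.0020 kJ/kg
Q_in = 2487.3430 kJ/kg
eta = 0.3373 = 33.7309%

eta = 33.7309%


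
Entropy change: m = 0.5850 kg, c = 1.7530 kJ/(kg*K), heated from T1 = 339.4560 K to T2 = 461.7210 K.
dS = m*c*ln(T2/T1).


T2/T1 = 1.3602
ln(T2/T1) = 0.3076
dS = 0.5850 * 1.7530 * 0.3076 = 0.3155 kJ/K

0.3155 kJ/K


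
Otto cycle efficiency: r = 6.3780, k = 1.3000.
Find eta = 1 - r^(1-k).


r^(k-1) = 1.7434
eta = 1 - 1/1.7434 = 0.4264 = 42.6419%

42.6419%


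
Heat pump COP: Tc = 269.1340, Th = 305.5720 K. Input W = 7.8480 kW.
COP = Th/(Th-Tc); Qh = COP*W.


COP = 305.5720 / 36.4380 = 8.3861
Qh = 8.3861 * 7.8480 = 65.8140 kW

COP = 8.3861, Qh = 65.8140 kW


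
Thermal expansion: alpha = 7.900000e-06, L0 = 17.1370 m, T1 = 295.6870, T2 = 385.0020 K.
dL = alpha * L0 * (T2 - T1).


dT = 89.3150 K
dL = 7.900000e-06 * 17.1370 * 89.3150 = 0.012092 m
L_final = 17.149092 m

dL = 0.012092 m


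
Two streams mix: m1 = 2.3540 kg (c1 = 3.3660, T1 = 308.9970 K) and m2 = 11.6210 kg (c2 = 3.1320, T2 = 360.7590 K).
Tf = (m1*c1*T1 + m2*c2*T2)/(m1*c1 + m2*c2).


num = 15578.8927
den = 44.3205
Tf = 351.5051 K

351.5051 K


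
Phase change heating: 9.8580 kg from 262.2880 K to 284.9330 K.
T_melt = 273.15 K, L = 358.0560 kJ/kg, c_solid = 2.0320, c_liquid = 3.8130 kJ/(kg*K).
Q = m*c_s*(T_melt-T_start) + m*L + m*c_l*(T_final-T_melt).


Q1 (sensible, solid) = 9.8580 * 2.0320 * 10.8620 = 217.5817 kJ
Q2 (latent) = 9.8580 * 358.0560 = 3529.7160 kJ
Q3 (sensible, liquid) = 9.8580 * 3.8130 * 11.7830 = 442.9059 kJ
Q_total = 4190.2037 kJ

4190.2037 kJ


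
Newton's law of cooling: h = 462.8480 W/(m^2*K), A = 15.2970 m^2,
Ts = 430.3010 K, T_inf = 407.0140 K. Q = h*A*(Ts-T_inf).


dT = 23.2870 K
Q = 462.8480 * 15.2970 * 23.2870 = 164876.2880 W

164876.2880 W


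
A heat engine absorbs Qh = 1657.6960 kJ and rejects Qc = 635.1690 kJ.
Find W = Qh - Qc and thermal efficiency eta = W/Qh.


W = 1657.6960 - 635.1690 = 1022.5270 kJ
eta = 1022.5270 / 1657.6960 = 0.6168 = 61.6836%

W = 1022.5270 kJ, eta = 61.6836%


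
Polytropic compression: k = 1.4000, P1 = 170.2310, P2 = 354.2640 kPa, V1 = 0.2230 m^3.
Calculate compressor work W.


(k-1)/k = 0.2857
(P2/P1)^exp = 1.2329
W = 3.5000 * 170.2310 * 0.2230 * (1.2329 - 1) = 30.9487 kJ

30.9487 kJ


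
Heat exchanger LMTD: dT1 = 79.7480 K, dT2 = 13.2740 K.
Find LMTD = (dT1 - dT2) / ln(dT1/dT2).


dT1/dT2 = 6.0078
ln(dT1/dT2) = 1.7931
LMTD = 66.4740 / 1.7931 = 37.0728 K

37.0728 K


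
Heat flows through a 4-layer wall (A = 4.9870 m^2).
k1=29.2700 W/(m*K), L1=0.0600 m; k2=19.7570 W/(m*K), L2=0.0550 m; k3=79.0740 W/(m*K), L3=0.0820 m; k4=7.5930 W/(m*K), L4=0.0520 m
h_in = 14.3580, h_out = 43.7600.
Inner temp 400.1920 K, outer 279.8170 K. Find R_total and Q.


R_conv_in = 1/(14.3580*4.9870) = 0.0140
R_1 = 0.0600/(29.2700*4.9870) = 0.0004
R_2 = 0.0550/(19.7570*4.9870) = 0.0006
R_3 = 0.0820/(79.0740*4.9870) = 0.0002
R_4 = 0.0520/(7.5930*4.9870) = 0.0014
R_conv_out = 1/(43.7600*4.9870) = 0.0046
R_total = 0.0211 K/W
Q = 120.3750 / 0.0211 = 5705.3600 W

R_total = 0.0211 K/W, Q = 5705.3600 W


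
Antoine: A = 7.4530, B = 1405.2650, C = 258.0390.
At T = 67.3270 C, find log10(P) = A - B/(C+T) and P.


C+T = 325.3660
B/(C+T) = 4.3190
log10(P) = 7.4530 - 4.3190 = 3.1340
P = 10^3.1340 = 1361.3556 mmHg

1361.3556 mmHg


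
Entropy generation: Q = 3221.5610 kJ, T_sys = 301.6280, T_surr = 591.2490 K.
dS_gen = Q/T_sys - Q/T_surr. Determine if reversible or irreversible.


dS_sys = 3221.5610/301.6280 = 10.6806 kJ/K
dS_surr = -3221.5610/591.2490 = -5.4487 kJ/K
dS_gen = 10.6806 - 5.4487 = 5.2318 kJ/K (irreversible)

dS_gen = 5.2318 kJ/K, irreversible


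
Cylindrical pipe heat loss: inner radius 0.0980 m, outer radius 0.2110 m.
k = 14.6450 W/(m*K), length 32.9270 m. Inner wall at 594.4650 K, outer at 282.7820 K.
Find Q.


dT = 311.6830 K
ln(ro/ri) = 0.7669
Q = 2*pi*14.6450*32.9270*311.6830 / 0.7669 = 1231405.4684 W

1231405.4684 W


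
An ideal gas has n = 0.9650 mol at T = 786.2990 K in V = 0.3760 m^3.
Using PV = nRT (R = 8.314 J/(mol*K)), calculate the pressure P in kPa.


P = nRT/V = 0.9650 * 8.314 * 786.2990 / 0.3760
= 6308.4847 / 0.3760 = 16777.8849 Pa = 16.7779 kPa

16.7779 kPa


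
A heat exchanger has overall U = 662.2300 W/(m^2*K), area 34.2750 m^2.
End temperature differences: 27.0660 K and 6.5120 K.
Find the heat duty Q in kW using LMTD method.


LMTD = 14.4276 K
Q = 662.2300 * 34.2750 * 14.4276 = 327476.4421 W = 327.4764 kW

327.4764 kW


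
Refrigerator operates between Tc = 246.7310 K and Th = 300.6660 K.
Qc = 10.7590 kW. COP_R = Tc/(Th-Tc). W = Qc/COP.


COP = 246.7310 / 53.9350 = 4.5746
W = 10.7590 / 4.5746 = 2.3519 kW

COP = 4.5746, W = 2.3519 kW


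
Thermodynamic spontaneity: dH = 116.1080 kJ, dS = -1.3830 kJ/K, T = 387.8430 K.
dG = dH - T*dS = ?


T*dS = 387.8430 * -1.3830 = -536.3869 kJ
dG = 116.1080 + 536.3869 = 652.4949 kJ (non-spontaneous)

dG = 652.4949 kJ, non-spontaneous


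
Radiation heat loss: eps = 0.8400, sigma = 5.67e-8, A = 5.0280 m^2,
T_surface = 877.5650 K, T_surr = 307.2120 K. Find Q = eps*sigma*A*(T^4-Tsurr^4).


T^4 = 5.9309e+11
Tsurr^4 = 8.9074e+09
Q = 0.8400 * 5.67e-8 * 5.0280 * 5.8418e+11 = 139895.1720 W

139895.1720 W


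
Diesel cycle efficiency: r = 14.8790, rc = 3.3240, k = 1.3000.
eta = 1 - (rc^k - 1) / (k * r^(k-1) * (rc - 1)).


r^(k-1) = 2.2479
rc^k = 4.7661
eta = 0.4455 = 44.5457%

44.5457%


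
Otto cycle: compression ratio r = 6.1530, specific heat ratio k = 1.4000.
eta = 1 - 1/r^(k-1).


r^(k-1) = 2.0684
eta = 1 - 1/2.0684 = 0.5165 = 51.6535%

51.6535%


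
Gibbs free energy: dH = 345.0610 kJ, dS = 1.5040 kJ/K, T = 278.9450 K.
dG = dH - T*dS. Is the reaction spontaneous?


T*dS = 278.9450 * 1.5040 = 419.5333 kJ
dG = 345.0610 - 419.5333 = -74.4723 kJ (spontaneous)

dG = -74.4723 kJ, spontaneous


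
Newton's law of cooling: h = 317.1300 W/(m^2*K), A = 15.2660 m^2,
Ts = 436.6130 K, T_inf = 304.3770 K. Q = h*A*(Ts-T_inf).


dT = 132.2360 K
Q = 317.1300 * 15.2660 * 132.2360 = 640195.0169 W

640195.0169 W


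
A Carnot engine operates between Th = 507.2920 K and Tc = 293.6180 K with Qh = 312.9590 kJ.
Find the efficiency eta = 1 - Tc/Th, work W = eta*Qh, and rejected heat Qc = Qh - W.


eta = 1 - 293.6180/507.2920 = 0.4212
W = 0.4212 * 312.9590 = 131.8199 kJ
Qc = 312.9590 - 131.8199 = 181.1391 kJ

eta = 42.1205%, W = 131.8199 kJ, Qc = 181.1391 kJ


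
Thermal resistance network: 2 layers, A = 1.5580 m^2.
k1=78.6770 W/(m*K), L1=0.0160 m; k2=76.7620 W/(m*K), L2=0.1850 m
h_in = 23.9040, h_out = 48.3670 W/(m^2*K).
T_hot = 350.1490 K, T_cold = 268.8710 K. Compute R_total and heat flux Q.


R_conv_in = 1/(23.9040*1.5580) = 0.0269
R_1 = 0.0160/(78.6770*1.5580) = 0.0001
R_2 = 0.1850/(76.7620*1.5580) = 0.0015
R_conv_out = 1/(48.3670*1.5580) = 0.0133
R_total = 0.0418 K/W
Q = 81.2780 / 0.0418 = 1944.5015 W

R_total = 0.0418 K/W, Q = 1944.5015 W


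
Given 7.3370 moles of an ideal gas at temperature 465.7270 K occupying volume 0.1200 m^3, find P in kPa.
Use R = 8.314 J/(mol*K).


P = nRT/V = 7.3370 * 8.314 * 465.7270 / 0.1200
= 28409.2622 / 0.1200 = 236743.8520 Pa = 236.7439 kPa

236.7439 kPa


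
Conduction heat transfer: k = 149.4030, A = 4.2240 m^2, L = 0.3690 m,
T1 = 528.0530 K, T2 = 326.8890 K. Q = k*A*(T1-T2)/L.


dT = 201.1640 K
Q = 149.4030 * 4.2240 * 201.1640 / 0.3690 = 344038.5624 W

344038.5624 W


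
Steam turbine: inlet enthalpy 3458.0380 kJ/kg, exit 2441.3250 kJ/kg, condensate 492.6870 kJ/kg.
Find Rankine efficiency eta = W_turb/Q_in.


W = 1016.7130 kJ/kg
Q_in = 2965.3510 kJ/kg
eta = 0.3429 = 34.2864%

eta = 34.2864%


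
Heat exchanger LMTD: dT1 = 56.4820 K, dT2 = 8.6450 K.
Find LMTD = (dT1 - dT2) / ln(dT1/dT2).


dT1/dT2 = 6.5335
ln(dT1/dT2) = 1.8769
LMTD = 47.8370 / 1.8769 = 25.4867 K

25.4867 K


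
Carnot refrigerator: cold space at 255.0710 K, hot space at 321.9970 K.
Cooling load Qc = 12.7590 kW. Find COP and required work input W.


COP = 255.0710 / 66.9260 = 3.8112
W = 12.7590 / 3.8112 = 3.3477 kW

COP = 3.8112, W = 3.3477 kW


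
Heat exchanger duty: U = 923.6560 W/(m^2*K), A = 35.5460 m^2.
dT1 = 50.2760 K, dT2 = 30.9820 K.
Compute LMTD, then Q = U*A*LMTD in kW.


LMTD = 39.8536 K
Q = 923.6560 * 35.5460 * 39.8536 = 1308485.6200 W = 1308.4856 kW

1308.4856 kW


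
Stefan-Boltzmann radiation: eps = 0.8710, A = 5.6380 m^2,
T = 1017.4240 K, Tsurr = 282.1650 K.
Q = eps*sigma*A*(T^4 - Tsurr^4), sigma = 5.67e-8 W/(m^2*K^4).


T^4 = 1.0715e+12
Tsurr^4 = 6.3389e+09
Q = 0.8710 * 5.67e-8 * 5.6380 * 1.0652e+12 = 296590.6263 W

296590.6263 W


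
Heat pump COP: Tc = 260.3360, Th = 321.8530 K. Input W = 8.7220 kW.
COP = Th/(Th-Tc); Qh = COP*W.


COP = 321.8530 / 61.5170 = 5.2319
Qh = 5.2319 * 8.7220 = 45.6329 kW

COP = 5.2319, Qh = 45.6329 kW


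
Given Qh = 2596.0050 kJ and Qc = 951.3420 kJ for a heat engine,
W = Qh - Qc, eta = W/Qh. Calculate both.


W = 2596.0050 - 951.3420 = 1644.6630 kJ
eta = 1644.6630 / 2596.0050 = 0.6335 = 63.3536%

W = 1644.6630 kJ, eta = 63.3536%


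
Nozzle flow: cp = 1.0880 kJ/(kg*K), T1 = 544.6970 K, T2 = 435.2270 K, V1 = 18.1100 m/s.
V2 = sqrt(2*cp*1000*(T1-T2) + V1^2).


dT = 109.4700 K
2*cp*1000*dT = 238206.7200
V1^2 = 327.9721
V2 = sqrt(238534.6921) = 488.4001 m/s

488.4001 m/s


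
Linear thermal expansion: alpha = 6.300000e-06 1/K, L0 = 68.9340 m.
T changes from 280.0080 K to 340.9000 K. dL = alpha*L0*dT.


dT = 60.8920 K
dL = 6.300000e-06 * 68.9340 * 60.8920 = 0.026444 m
L_final = 68.960444 m

dL = 0.026444 m


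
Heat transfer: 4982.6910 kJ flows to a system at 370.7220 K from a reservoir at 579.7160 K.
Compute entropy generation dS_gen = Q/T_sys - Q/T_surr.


dS_sys = 4982.6910/370.7220 = 13.4405 kJ/K
dS_surr = -4982.6910/579.7160 = -8.5951 kJ/K
dS_gen = 13.4405 - 8.5951 = 4.8455 kJ/K (irreversible)

dS_gen = 4.8455 kJ/K, irreversible


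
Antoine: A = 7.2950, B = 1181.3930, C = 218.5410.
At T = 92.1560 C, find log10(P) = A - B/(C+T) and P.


C+T = 310.6970
B/(C+T) = 3.8024
log10(P) = 7.2950 - 3.8024 = 3.4926
P = 10^3.4926 = 3108.8810 mmHg

3108.8810 mmHg


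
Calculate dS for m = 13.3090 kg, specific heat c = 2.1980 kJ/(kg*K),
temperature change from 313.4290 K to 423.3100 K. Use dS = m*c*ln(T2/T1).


T2/T1 = 1.3506
ln(T2/T1) = 0.3005
dS = 13.3090 * 2.1980 * 0.3005 = 8.7915 kJ/K

8.7915 kJ/K


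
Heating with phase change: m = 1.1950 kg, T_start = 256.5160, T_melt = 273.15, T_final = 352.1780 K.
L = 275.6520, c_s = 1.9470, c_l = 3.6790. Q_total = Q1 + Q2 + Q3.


Q1 (sensible, solid) = 1.1950 * 1.9470 * 16.6340 = 38.7017 kJ
Q2 (latent) = 1.1950 * 275.6520 = 329.4041 kJ
Q3 (sensible, liquid) = 1.1950 * 3.6790 * 79.0280 = 347.4391 kJ
Q_total = 715.5450 kJ

715.5450 kJ


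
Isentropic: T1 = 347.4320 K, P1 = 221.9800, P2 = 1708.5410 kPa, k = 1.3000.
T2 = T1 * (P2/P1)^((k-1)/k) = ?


(k-1)/k = 0.2308
(P2/P1)^exp = 1.6015
T2 = 347.4320 * 1.6015 = 556.4207 K

556.4207 K


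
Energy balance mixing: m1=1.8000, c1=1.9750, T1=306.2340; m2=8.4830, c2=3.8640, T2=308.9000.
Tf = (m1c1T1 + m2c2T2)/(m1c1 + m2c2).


num = 11213.8824
den = 36.3333
Tf = 308.6391 K

308.6391 K


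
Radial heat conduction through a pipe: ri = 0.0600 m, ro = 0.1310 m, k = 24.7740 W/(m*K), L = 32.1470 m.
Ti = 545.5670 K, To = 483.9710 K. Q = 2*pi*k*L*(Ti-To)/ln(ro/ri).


dT = 61.5960 K
ln(ro/ri) = 0.7809
Q = 2*pi*24.7740*32.1470*61.5960 / 0.7809 = 394729.7067 W

394729.7067 W


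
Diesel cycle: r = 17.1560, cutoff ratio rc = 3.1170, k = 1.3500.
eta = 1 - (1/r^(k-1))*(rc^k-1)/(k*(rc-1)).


r^(k-1) = 2.7042
rc^k = 4.6403
eta = 0.5290 = 52.8985%

52.8985%


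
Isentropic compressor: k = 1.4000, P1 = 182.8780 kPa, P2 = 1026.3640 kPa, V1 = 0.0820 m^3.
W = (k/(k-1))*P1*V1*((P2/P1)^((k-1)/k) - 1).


(k-1)/k = 0.2857
(P2/P1)^exp = 1.6370
W = 3.5000 * 182.8780 * 0.0820 * (1.6370 - 1) = 33.4319 kJ

33.4319 kJ


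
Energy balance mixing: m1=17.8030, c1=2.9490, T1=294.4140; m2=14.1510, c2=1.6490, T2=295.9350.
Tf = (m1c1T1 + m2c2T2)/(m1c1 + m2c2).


num = 22362.6862
den = 75.8360
Tf = 294.8820 K

294.8820 K


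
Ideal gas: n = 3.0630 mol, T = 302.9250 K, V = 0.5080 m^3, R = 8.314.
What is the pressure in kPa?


P = nRT/V = 3.0630 * 8.314 * 302.9250 / 0.5080
= 7714.2220 / 0.5080 = 15185.4764 Pa = 15.1855 kPa

15.1855 kPa


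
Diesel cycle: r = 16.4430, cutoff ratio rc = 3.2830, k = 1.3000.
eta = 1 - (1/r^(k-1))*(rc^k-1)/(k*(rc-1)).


r^(k-1) = 2.3163
rc^k = 4.6898
eta = 0.4633 = 46.3269%

46.3269%


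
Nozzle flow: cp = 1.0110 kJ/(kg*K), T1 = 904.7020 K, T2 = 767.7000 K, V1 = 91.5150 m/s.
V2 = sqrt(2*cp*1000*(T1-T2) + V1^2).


dT = 137.0020 K
2*cp*1000*dT = 277018.0440
V1^2 = 8374.9952
V2 = sqrt(285393.0392) = 534.2219 m/s

534.2219 m/s


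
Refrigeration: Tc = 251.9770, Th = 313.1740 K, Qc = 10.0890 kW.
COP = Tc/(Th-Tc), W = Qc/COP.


COP = 251.9770 / 61.1970 = 4.1175
W = 10.0890 / 4.1175 = 2.4503 kW

COP = 4.1175, W = 2.4503 kW


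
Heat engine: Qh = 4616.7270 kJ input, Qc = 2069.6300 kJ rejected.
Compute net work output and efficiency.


W = 4616.7270 - 2069.6300 = 2547.0970 kJ
eta = 2547.0970 / 4616.7270 = 0.5517 = 55.1711%

W = 2547.0970 kJ, eta = 55.1711%


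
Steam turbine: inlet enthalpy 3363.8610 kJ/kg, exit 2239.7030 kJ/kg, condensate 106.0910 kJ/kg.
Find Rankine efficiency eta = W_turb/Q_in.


W = 1124.1580 kJ/kg
Q_in = 3257.7700 kJ/kg
eta = 0.3451 = 34.5070%

eta = 34.5070%


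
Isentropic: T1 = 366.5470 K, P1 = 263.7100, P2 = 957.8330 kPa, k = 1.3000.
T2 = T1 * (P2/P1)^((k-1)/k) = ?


(k-1)/k = 0.2308
(P2/P1)^exp = 1.3467
T2 = 366.5470 * 1.3467 = 493.6261 K

493.6261 K


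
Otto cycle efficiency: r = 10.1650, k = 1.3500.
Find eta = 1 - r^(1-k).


r^(k-1) = 2.2516
eta = 1 - 1/2.2516 = 0.5559 = 55.5868%

55.5868%


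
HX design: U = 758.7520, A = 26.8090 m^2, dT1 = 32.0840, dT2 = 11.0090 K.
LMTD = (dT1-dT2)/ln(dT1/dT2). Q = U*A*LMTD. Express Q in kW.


LMTD = 19.7028 K
Q = 758.7520 * 26.8090 * 19.7028 = 400782.4059 W = 400.7824 kW

400.7824 kW


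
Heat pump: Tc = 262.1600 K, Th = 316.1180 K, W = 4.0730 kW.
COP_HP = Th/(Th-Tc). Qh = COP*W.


COP = 316.1180 / 53.9580 = 5.8586
Qh = 5.8586 * 4.0730 = 23.8621 kW

COP = 5.8586, Qh = 23.8621 kW


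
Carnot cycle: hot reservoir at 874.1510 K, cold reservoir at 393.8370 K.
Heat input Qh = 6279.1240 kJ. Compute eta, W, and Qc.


eta = 1 - 393.8370/874.1510 = 0.5495
W = 0.5495 * 6279.1240 = 3450.1490 kJ
Qc = 6279.1240 - 3450.1490 = 2828.9750 kJ

eta = 54.9463%, W = 3450.1490 kJ, Qc = 2828.9750 kJ


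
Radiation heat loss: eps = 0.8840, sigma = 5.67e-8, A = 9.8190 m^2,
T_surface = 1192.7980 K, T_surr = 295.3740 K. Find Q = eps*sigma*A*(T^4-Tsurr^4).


T^4 = 2.0243e+12
Tsurr^4 = 7.6118e+09
Q = 0.8840 * 5.67e-8 * 9.8190 * 2.0167e+12 = 992508.0575 W

992508.0575 W


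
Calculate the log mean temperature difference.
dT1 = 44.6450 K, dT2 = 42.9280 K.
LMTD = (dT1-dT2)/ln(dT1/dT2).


dT1/dT2 = 1.0400
ln(dT1/dT2) = 0.0392
LMTD = 1.7170 / 0.0392 = 43.7809 K

43.7809 K


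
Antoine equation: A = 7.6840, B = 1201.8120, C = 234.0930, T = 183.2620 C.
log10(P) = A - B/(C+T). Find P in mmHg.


C+T = 417.3550
B/(C+T) = 2.8796
log10(P) = 7.6840 - 2.8796 = 4.8044
P = 10^4.8044 = 63739.4462 mmHg

63739.4462 mmHg


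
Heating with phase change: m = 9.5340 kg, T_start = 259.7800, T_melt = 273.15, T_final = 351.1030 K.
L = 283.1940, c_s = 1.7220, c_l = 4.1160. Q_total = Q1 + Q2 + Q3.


Q1 (sensible, solid) = 9.5340 * 1.7220 * 13.3700 = 219.5026 kJ
Q2 (latent) = 9.5340 * 283.1940 = 2699.9716 kJ
Q3 (sensible, liquid) = 9.5340 * 4.1160 * 77.9530 = 3059.0273 kJ
Q_total = 5978.5015 kJ

5978.5015 kJ


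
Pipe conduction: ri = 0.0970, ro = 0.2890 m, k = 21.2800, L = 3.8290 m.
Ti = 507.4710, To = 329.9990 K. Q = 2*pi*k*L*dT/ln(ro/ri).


dT = 177.4720 K
ln(ro/ri) = 1.0917
Q = 2*pi*21.2800*3.8290*177.4720 / 1.0917 = 83225.6397 W

83225.6397 W


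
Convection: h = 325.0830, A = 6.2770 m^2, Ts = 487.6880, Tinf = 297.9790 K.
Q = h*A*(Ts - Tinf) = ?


dT = 189.7090 K
Q = 325.0830 * 6.2770 * 189.7090 = 387109.9394 W

387109.9394 W


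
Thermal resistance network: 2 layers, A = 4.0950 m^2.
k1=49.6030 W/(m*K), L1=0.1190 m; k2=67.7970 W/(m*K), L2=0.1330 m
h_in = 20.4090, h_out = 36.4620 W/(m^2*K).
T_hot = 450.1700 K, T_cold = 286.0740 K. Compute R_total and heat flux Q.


R_conv_in = 1/(20.4090*4.0950) = 0.0120
R_1 = 0.1190/(49.6030*4.0950) = 0.0006
R_2 = 0.1330/(67.7970*4.0950) = 0.0005
R_conv_out = 1/(36.4620*4.0950) = 0.0067
R_total = 0.0197 K/W
Q = 164.0960 / 0.0197 = 8318.0853 W

R_total = 0.0197 K/W, Q = 8318.0853 W


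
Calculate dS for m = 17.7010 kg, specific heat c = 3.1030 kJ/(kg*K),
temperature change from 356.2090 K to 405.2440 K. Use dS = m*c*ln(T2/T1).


T2/T1 = 1.1377
ln(T2/T1) = 0.1290
dS = 17.7010 * 3.1030 * 0.1290 = 7.0839 kJ/K

7.0839 kJ/K


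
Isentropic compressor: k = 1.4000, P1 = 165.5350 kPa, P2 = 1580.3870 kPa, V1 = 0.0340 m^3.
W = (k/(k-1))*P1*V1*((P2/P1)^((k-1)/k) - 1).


(k-1)/k = 0.2857
(P2/P1)^exp = 1.9053
W = 3.5000 * 165.5350 * 0.0340 * (1.9053 - 1) = 17.8332 kJ

17.8332 kJ


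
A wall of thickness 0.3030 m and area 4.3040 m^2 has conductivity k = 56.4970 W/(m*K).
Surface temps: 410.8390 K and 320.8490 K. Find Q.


dT = 89.9900 K
Q = 56.4970 * 4.3040 * 89.9900 / 0.3030 = 72218.6346 W

72218.6346 W


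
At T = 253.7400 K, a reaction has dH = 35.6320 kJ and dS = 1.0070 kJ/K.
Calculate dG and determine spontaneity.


T*dS = 253.7400 * 1.0070 = 255.5162 kJ
dG = 35.6320 - 255.5162 = -219.8842 kJ (spontaneous)

dG = -219.8842 kJ, spontaneous


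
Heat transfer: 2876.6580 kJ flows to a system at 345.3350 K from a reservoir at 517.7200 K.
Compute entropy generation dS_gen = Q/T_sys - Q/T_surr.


dS_sys = 2876.6580/345.3350 = 8.3301 kJ/K
dS_surr = -2876.6580/517.7200 = -5.5564 kJ/K
dS_gen = 8.3301 - 5.5564 = 2.7737 kJ/K (irreversible)

dS_gen = 2.7737 kJ/K, irreversible


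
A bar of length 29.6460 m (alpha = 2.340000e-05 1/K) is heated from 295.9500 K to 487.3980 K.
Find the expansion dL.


dT = 191.4480 K
dL = 2.340000e-05 * 29.6460 * 191.4480 = 0.132811 m
L_final = 29.778811 m

dL = 0.132811 m


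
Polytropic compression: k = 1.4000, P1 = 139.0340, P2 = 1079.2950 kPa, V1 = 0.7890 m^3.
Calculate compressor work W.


(k-1)/k = 0.2857
(P2/P1)^exp = 1.7959
W = 3.5000 * 139.0340 * 0.7890 * (1.7959 - 1) = 305.5941 kJ

305.5941 kJ


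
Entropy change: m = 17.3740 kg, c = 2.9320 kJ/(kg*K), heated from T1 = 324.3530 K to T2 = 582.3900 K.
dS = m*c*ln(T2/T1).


T2/T1 = 1.7955
ln(T2/T1) = 0.5853
dS = 17.3740 * 2.9320 * 0.5853 = 29.8159 kJ/K

29.8159 kJ/K


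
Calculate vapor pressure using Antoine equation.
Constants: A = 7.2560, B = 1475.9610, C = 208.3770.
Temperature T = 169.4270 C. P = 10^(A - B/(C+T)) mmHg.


C+T = 377.8040
B/(C+T) = 3.9067
log10(P) = 7.2560 - 3.9067 = 3.3493
P = 10^3.3493 = 2235.1958 mmHg

2235.1958 mmHg


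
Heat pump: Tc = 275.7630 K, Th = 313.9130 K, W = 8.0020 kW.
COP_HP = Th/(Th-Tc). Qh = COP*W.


COP = 313.9130 / 38.1500 = 8.2284
Qh = 8.2284 * 8.0020 = 65.8436 kW

COP = 8.2284, Qh = 65.8436 kW


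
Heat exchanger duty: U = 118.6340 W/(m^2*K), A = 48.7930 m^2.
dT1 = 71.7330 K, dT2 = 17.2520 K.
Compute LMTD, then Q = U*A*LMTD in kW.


LMTD = 38.2317 K
Q = 118.6340 * 48.7930 * 38.2317 = 221304.3488 W = 221.3043 kW

221.3043 kW


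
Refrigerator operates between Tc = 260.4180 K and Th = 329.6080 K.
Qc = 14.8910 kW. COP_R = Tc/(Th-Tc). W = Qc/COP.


COP = 260.4180 / 69.1900 = 3.7638
W = 14.8910 / 3.7638 = 3.9564 kW

COP = 3.7638, W = 3.9564 kW


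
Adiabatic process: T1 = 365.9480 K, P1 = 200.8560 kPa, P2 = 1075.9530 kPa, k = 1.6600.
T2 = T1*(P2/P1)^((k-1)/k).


(k-1)/k = 0.3976
(P2/P1)^exp = 1.9490
T2 = 365.9480 * 1.9490 = 713.2247 K

713.2247 K


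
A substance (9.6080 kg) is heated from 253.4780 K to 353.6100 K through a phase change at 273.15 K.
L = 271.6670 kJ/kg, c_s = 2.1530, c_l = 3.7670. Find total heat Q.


Q1 (sensible, solid) = 9.6080 * 2.1530 * 19.6720 = 406.9355 kJ
Q2 (latent) = 9.6080 * 271.6670 = 2610.1765 kJ
Q3 (sensible, liquid) = 9.6080 * 3.7670 * 80.4600 = 2912.1158 kJ
Q_total = 5929.2278 kJ

5929.2278 kJ


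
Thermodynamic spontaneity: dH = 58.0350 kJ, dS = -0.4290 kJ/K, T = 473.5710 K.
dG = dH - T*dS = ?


T*dS = 473.5710 * -0.4290 = -203.1620 kJ
dG = 58.0350 + 203.1620 = 261.1970 kJ (non-spontaneous)

dG = 261.1970 kJ, non-spontaneous


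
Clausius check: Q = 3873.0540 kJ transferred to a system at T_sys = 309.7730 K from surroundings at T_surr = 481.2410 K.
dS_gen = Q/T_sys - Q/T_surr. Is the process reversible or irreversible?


dS_sys = 3873.0540/309.7730 = 12.5029 kJ/K
dS_surr = -3873.0540/481.2410 = -8.0481 kJ/K
dS_gen = 12.5029 - 8.0481 = 4.4548 kJ/K (irreversible)

dS_gen = 4.4548 kJ/K, irreversible


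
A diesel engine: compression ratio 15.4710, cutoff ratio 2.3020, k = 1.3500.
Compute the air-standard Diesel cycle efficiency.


r^(k-1) = 2.6081
rc^k = 3.0821
eta = 0.5458 = 54.5830%

54.5830%


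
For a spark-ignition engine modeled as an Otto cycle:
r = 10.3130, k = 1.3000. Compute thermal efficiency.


r^(k-1) = 2.0138
eta = 1 - 1/2.0138 = 0.5034 = 50.3425%

50.3425%


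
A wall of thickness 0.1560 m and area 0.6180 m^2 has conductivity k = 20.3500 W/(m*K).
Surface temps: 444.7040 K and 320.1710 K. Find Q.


dT = 124.5330 K
Q = 20.3500 * 0.6180 * 124.5330 / 0.1560 = 10039.5152 W

10039.5152 W


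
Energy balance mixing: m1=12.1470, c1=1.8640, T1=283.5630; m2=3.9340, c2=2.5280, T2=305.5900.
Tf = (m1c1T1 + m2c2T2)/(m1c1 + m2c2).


num = 9459.5747
den = 32.5872
Tf = 290.2853 K

290.2853 K


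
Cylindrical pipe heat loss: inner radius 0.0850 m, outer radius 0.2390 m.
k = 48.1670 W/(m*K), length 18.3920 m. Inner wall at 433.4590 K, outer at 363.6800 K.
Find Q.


dT = 69.7790 K
ln(ro/ri) = 1.0338
Q = 2*pi*48.1670*18.3920*69.7790 / 1.0338 = 375700.2402 W

375700.2402 W


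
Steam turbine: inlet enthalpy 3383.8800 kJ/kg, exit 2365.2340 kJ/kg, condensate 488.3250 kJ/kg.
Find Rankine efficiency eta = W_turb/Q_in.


W = 1018.6460 kJ/kg
Q_in = 2895.5550 kJ/kg
eta = 0.3518 = 35.1796%

eta = 35.1796%


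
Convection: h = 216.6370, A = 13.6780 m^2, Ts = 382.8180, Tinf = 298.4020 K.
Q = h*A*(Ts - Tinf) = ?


dT = 84.4160 K
Q = 216.6370 * 13.6780 * 84.4160 = 250138.1894 W

250138.1894 W


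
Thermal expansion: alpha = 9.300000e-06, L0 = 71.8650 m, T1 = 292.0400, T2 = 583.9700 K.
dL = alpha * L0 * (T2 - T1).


dT = 291.9300 K
dL = 9.300000e-06 * 71.8650 * 291.9300 = 0.195110 m
L_final = 72.060110 m

dL = 0.195110 m


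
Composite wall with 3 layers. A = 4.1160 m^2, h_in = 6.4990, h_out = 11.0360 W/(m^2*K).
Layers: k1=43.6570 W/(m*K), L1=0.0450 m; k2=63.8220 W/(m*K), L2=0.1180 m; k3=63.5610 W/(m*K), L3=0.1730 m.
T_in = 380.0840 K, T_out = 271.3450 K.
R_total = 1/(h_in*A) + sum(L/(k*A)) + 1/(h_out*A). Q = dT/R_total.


R_conv_in = 1/(6.4990*4.1160) = 0.0374
R_1 = 0.0450/(43.6570*4.1160) = 0.0003
R_2 = 0.1180/(63.8220*4.1160) = 0.0004
R_3 = 0.1730/(63.5610*4.1160) = 0.0007
R_conv_out = 1/(11.0360*4.1160) = 0.0220
R_total = 0.0608 K/W
Q = 108.7390 / 0.0608 = 1789.6789 W

R_total = 0.0608 K/W, Q = 1789.6789 W


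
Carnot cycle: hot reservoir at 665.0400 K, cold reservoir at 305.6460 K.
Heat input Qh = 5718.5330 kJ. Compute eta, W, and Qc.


eta = 1 - 305.6460/665.0400 = 0.5404
W = 0.5404 * 5718.5330 = 3090.3501 kJ
Qc = 5718.5330 - 3090.3501 = 2628.1829 kJ

eta = 54.0410%, W = 3090.3501 kJ, Qc = 2628.1829 kJ


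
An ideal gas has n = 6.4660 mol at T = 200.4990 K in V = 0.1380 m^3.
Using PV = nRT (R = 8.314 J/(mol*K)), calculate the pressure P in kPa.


P = nRT/V = 6.4660 * 8.314 * 200.4990 / 0.1380
= 10778.4902 / 0.1380 = 78105.0015 Pa = 78.1050 kPa

78.1050 kPa
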